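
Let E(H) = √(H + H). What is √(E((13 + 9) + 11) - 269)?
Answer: √(-269 + √66) ≈ 16.152*I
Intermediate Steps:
E(H) = √2*√H (E(H) = √(2*H) = √2*√H)
√(E((13 + 9) + 11) - 269) = √(√2*√((13 + 9) + 11) - 269) = √(√2*√(22 + 11) - 269) = √(√2*√33 - 269) = √(√66 - 269) = √(-269 + √66)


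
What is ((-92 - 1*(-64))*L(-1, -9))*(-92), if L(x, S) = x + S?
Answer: -25760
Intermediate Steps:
L(x, S) = S + x
((-92 - 1*(-64))*L(-1, -9))*(-92) = ((-92 - 1*(-64))*(-9 - 1))*(-92) = ((-92 + 64)*(-10))*(-92) = -28*(-10)*(-92) = 280*(-92) = -25760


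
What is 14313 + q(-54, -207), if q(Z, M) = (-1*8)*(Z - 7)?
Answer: 14801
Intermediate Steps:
q(Z, M) = 56 - 8*Z (q(Z, M) = -8*(-7 + Z) = 56 - 8*Z)
14313 + q(-54, -207) = 14313 + (56 - 8*(-54)) = 14313 + (56 + 432) = 14313 + 488 = 14801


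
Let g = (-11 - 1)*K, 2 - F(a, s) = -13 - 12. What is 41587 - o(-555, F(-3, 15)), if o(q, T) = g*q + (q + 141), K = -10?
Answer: 108601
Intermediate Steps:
F(a, s) = 27 (F(a, s) = 2 - (-13 - 12) = 2 - 1*(-25) = 2 + 25 = 27)
g = 120 (g = (-11 - 1)*(-10) = -12*(-10) = 120)
o(q, T) = 141 + 121*q (o(q, T) = 120*q + (q + 141) = 120*q + (141 + q) = 141 + 121*q)
41587 - o(-555, F(-3, 15)) = 41587 - (141 + 121*(-555)) = 41587 - (141 - 67155) = 41587 - 1*(-67014) = 41587 + 67014 = 108601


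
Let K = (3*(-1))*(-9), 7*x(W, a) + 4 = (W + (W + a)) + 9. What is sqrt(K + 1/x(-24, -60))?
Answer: sqrt(285722)/103 ≈ 5.1896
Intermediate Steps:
x(W, a) = 5/7 + a/7 + 2*W/7 (x(W, a) = -4/7 + ((W + (W + a)) + 9)/7 = -4/7 + ((a + 2*W) + 9)/7 = -4/7 + (9 + a + 2*W)/7 = -4/7 + (9/7 + a/7 + 2*W/7) = 5/7 + a/7 + 2*W/7)
K = 27 (K = -3*(-9) = 27)
sqrt(K + 1/x(-24, -60)) = sqrt(27 + 1/(5/7 + (1/7)*(-60) + (2/7)*(-24))) = sqrt(27 + 1/(5/7 - 60/7 - 48/7)) = sqrt(27 + 1/(-103/7)) = sqrt(27 - 7/103) = sqrt(2774/103) = sqrt(285722)/103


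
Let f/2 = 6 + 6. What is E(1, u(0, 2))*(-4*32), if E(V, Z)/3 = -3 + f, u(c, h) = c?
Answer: -8064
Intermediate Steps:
f = 24 (f = 2*(6 + 6) = 2*12 = 24)
E(V, Z) = 63 (E(V, Z) = 3*(-3 + 24) = 3*21 = 63)
E(1, u(0, 2))*(-4*32) = 63*(-4*32) = 63*(-128) = -8064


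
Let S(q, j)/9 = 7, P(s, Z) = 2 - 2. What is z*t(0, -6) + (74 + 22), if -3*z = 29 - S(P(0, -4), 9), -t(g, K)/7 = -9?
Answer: 810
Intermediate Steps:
P(s, Z) = 0
t(g, K) = 63 (t(g, K) = -7*(-9) = 63)
S(q, j) = 63 (S(q, j) = 9*7 = 63)
z = 34/3 (z = -(29 - 1*63)/3 = -(29 - 63)/3 = -⅓*(-34) = 34/3 ≈ 11.333)
z*t(0, -6) + (74 + 22) = (34/3)*63 + (74 + 22) = 714 + 96 = 810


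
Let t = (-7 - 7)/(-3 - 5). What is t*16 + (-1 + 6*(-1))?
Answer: 21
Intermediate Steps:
t = 7/4 (t = -14/(-8) = -14*(-⅛) = 7/4 ≈ 1.7500)
t*16 + (-1 + 6*(-1)) = (7/4)*16 + (-1 + 6*(-1)) = 28 + (-1 - 6) = 28 - 7 = 21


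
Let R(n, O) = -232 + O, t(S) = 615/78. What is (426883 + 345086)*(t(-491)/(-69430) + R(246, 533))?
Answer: 83891256914355/361036 ≈ 2.3236e+8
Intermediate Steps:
t(S) = 205/26 (t(S) = 615*(1/78) = 205/26)
(426883 + 345086)*(t(-491)/(-69430) + R(246, 533)) = (426883 + 345086)*((205/26)/(-69430) + (-232 + 533)) = 771969*((205/26)*(-1/69430) + 301) = 771969*(-41/361036 + 301) = 771969*(108671795/361036) = 83891256914355/361036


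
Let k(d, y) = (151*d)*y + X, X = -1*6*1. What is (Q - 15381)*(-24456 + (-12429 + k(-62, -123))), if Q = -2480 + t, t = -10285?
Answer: -31372516710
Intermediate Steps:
X = -6 (X = -6*1 = -6)
k(d, y) = -6 + 151*d*y (k(d, y) = (151*d)*y - 6 = 151*d*y - 6 = -6 + 151*d*y)
Q = -12765 (Q = -2480 - 10285 = -12765)
(Q - 15381)*(-24456 + (-12429 + k(-62, -123))) = (-12765 - 15381)*(-24456 + (-12429 + (-6 + 151*(-62)*(-123)))) = -28146*(-24456 + (-12429 + (-6 + 1151526))) = -28146*(-24456 + (-12429 + 1151520)) = -28146*(-24456 + 1139091) = -28146*1114635 = -31372516710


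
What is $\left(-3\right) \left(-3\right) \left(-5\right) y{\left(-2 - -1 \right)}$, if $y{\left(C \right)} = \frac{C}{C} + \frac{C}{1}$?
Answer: $0$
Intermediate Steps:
$y{\left(C \right)} = 1 + C$ ($y{\left(C \right)} = 1 + C 1 = 1 + C$)
$\left(-3\right) \left(-3\right) \left(-5\right) y{\left(-2 - -1 \right)} = \left(-3\right) \left(-3\right) \left(-5\right) \left(1 - 1\right) = 9 \left(-5\right) \left(1 + \left(-2 + 1\right)\right) = - 45 \left(1 - 1\right) = \left(-45\right) 0 = 0$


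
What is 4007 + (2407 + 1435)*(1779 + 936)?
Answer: 10435037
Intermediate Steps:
4007 + (2407 + 1435)*(1779 + 936) = 4007 + 3842*2715 = 4007 + 10431030 = 10435037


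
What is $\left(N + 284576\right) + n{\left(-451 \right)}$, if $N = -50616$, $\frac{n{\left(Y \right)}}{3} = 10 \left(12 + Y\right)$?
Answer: $220790$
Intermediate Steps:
$n{\left(Y \right)} = 360 + 30 Y$ ($n{\left(Y \right)} = 3 \cdot 10 \left(12 + Y\right) = 3 \left(120 + 10 Y\right) = 360 + 30 Y$)
$\left(N + 284576\right) + n{\left(-451 \right)} = \left(-50616 + 284576\right) + \left(360 + 30 \left(-451\right)\right) = 233960 + \left(360 - 13530\right) = 233960 - 13170 = 220790$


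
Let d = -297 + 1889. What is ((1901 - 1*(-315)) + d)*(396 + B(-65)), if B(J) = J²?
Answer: 17596768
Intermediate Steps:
d = 1592
((1901 - 1*(-315)) + d)*(396 + B(-65)) = ((1901 - 1*(-315)) + 1592)*(396 + (-65)²) = ((1901 + 315) + 1592)*(396 + 4225) = (2216 + 1592)*4621 = 3808*4621 = 17596768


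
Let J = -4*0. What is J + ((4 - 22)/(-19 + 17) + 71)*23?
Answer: 1840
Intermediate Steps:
J = 0
J + ((4 - 22)/(-19 + 17) + 71)*23 = 0 + ((4 - 22)/(-19 + 17) + 71)*23 = 0 + (-18/(-2) + 71)*23 = 0 + (-18*(-1/2) + 71)*23 = 0 + (9 + 71)*23 = 0 + 80*23 = 0 + 1840 = 1840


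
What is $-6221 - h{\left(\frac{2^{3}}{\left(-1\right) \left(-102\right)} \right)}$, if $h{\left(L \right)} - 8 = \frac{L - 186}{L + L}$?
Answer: $- \frac{20175}{4} \approx -5043.8$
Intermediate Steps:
$h{\left(L \right)} = 8 + \frac{-186 + L}{2 L}$ ($h{\left(L \right)} = 8 + \frac{L - 186}{L + L} = 8 + \frac{-186 + L}{2 L}$)
$-6221 - h{\left(\frac{2^{3}}{\left(-1\right) \left(-102\right)} \right)} = -6221 - \left(\frac{17}{2} - \frac{93}{2^{3} \frac{1}{\left(-1\right) \left(-102\right)}}\right) = -6221 - \left(\frac{17}{2} - \frac{93}{8 \cdot \frac{1}{102}}\right) = -6221 - \left(\frac{17}{2} - \frac{93}{\frac{4}{51}}\right) = -6221 - \left(\frac{17}{2} - \frac{4743}{4}\right) = -6221 - - \frac{4709}{4} = -6221 + \frac{4709}{4} = - \frac{20175}{4}$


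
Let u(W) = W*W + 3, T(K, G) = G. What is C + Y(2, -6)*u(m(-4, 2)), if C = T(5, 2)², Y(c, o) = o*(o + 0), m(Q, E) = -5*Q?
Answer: 14512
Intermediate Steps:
Y(c, o) = o² (Y(c, o) = o*o = o²)
u(W) = 3 + W² (u(W) = W² + 3 = 3 + W²)
C = 4 (C = 2² = 4)
C + Y(2, -6)*u(m(-4, 2)) = 4 + (-6)²*(3 + (-5*(-4))²) = 4 + 36*(3 + 20²) = 4 + 36*(3 + 400) = 4 + 36*403 = 4 + 14508 = 14512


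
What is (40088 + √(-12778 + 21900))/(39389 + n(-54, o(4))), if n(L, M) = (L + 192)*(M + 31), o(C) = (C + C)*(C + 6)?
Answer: 40088/54707 + √9122/54707 ≈ 0.73452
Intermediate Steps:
o(C) = 2*C*(6 + C) (o(C) = (2*C)*(6 + C) = 2*C*(6 + C))
n(L, M) = (31 + M)*(192 + L) (n(L, M) = (192 + L)*(31 + M) = (31 + M)*(192 + L))
(40088 + √(-12778 + 21900))/(39389 + n(-54, o(4))) = (40088 + √(-12778 + 21900))/(39389 + (5952 + 31*(-54) + 192*(2*4*(6 + 4)) - 108*4*(6 + 4))) = (40088 + √9122)/(39389 + (5952 - 1674 + 192*(2*4*10) - 108*4*10)) = (40088 + √9122)/(39389 + (5952 - 1674 + 192*80 - 54*80)) = (40088 + √9122)/(39389 + (5952 - 1674 + 15360 - 4320)) = (40088 + √9122)/(39389 + 15318) = (40088 + √9122)/54707 = (40088 + √9122)*(1/54707) = 40088/54707 + √9122/54707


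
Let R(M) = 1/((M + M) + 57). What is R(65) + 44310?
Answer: 8285971/187 ≈ 44310.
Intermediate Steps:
R(M) = 1/(57 + 2*M) (R(M) = 1/(2*M + 57) = 1/(57 + 2*M))
R(65) + 44310 = 1/(57 + 2*65) + 44310 = 1/(57 + 130) + 44310 = 1/187 + 44310 = 8285971/187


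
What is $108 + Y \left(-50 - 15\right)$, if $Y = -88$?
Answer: $5828$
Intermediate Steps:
$108 + Y \left(-50 - 15\right) = 108 - 88 \left(-50 - 15\right) = 108 - -5720 = 108 + 5720 = 5828$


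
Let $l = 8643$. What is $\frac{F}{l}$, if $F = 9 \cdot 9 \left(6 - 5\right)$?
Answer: $\frac{27}{2881} \approx 0.0093717$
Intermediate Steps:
$F = 81$ ($F = 81 \cdot 1 = 81$)
$\frac{F}{l} = \frac{81}{8643} = 81 \cdot \frac{1}{8643} = \frac{27}{2881}$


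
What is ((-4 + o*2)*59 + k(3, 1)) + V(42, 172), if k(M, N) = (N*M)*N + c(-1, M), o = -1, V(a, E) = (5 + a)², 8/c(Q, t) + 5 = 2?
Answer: 5566/3 ≈ 1855.3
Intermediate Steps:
c(Q, t) = -8/3 (c(Q, t) = 8/(-5 + 2) = 8/(-3) = 8*(-⅓) = -8/3)
k(M, N) = -8/3 + M*N² (k(M, N) = (N*M)*N - 8/3 = (M*N)*N - 8/3 = M*N² - 8/3 = -8/3 + M*N²)
((-4 + o*2)*59 + k(3, 1)) + V(42, 172) = ((-4 - 1*2)*59 + (-8/3 + 3*1²)) + (5 + 42)² = ((-4 - 2)*59 + (-8/3 + 3*1)) + 47² = (-6*59 + (-8/3 + 3)) + 2209 = (-354 + ⅓) + 2209 = -1061/3 + 2209 = 5566/3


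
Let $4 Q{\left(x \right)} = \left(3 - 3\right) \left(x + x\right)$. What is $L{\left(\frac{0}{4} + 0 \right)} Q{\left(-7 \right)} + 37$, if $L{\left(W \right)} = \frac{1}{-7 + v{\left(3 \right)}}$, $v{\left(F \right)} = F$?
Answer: $37$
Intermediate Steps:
$Q{\left(x \right)} = 0$ ($Q{\left(x \right)} = \frac{\left(3 - 3\right) \left(x + x\right)}{4} = \frac{0 \cdot 2 x}{4} = \frac{1}{4} \cdot 0 = 0$)
$L{\left(W \right)} = - \frac{1}{4}$ ($L{\left(W \right)} = \frac{1}{-7 + 3} = \frac{1}{-4} = - \frac{1}{4}$)
$L{\left(\frac{0}{4} + 0 \right)} Q{\left(-7 \right)} + 37 = \left(- \frac{1}{4}\right) 0 + 37 = 0 + 37 = 37$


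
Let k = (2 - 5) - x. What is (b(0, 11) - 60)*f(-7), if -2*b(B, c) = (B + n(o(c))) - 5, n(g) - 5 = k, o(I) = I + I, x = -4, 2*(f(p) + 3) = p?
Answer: 1573/4 ≈ 393.25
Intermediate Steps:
f(p) = -3 + p/2
o(I) = 2*I
k = 1 (k = (2 - 5) - 1*(-4) = -3 + 4 = 1)
n(g) = 6 (n(g) = 5 + 1 = 6)
b(B, c) = -½ - B/2 (b(B, c) = -((B + 6) - 5)/2 = -((6 + B) - 5)/2 = -(1 + B)/2 = -½ - B/2)
(b(0, 11) - 60)*f(-7) = ((-½ - ½*0) - 60)*(-3 + (½)*(-7)) = ((-½ + 0) - 60)*(-3 - 7/2) = (-½ - 60)*(-13/2) = -121/2*(-13/2) = 1573/4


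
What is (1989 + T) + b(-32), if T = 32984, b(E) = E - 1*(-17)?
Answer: 34958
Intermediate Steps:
b(E) = 17 + E (b(E) = E + 17 = 17 + E)
(1989 + T) + b(-32) = (1989 + 32984) + (17 - 32) = 34973 - 15 = 34958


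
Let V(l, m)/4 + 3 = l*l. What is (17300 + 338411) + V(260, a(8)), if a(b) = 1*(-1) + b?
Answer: 626099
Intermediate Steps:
a(b) = -1 + b
V(l, m) = -12 + 4*l² (V(l, m) = -12 + 4*(l*l) = -12 + 4*l²)
(17300 + 338411) + V(260, a(8)) = (17300 + 338411) + (-12 + 4*260²) = 355711 + (-12 + 4*67600) = 355711 + (-12 + 270400) = 355711 + 270388 = 626099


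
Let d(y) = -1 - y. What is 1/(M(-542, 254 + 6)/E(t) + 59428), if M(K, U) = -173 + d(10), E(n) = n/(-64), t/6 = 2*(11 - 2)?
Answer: 27/1607500 ≈ 1.6796e-5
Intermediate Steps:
t = 108 (t = 6*(2*(11 - 2)) = 6*(2*9) = 6*18 = 108)
E(n) = -n/64 (E(n) = n*(-1/64) = -n/64)
M(K, U) = -184 (M(K, U) = -173 + (-1 - 1*10) = -173 + (-1 - 10) = -173 - 11 = -184)
1/(M(-542, 254 + 6)/E(t) + 59428) = 1/(-184/((-1/64*108)) + 59428) = 1/(-184/(-27/16) + 59428) = 1/(-184*(-16/27) + 59428) = 1/(2944/27 + 59428) = 1/(1607500/27) = 27/1607500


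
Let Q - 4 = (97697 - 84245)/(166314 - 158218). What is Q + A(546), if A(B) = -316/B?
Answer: 2808515/552552 ≈ 5.0828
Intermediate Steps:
Q = 11459/2024 (Q = 4 + (97697 - 84245)/(166314 - 158218) = 4 + 13452/8096 = 4 + 13452*(1/8096) = 4 + 3363/2024 = 11459/2024 ≈ 5.6616)
Q + A(546) = 11459/2024 - 316/546 = 11459/2024 - 316*1/546 = 11459/2024 - 158/273 = 2808515/552552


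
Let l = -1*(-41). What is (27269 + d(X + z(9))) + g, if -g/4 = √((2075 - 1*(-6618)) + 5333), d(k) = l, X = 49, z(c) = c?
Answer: 27310 - 4*√14026 ≈ 26836.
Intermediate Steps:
l = 41
d(k) = 41
g = -4*√14026 (g = -4*√((2075 - 1*(-6618)) + 5333) = -4*√((2075 + 6618) + 5333) = -4*√(8693 + 5333) = -4*√14026 ≈ -473.73)
(27269 + d(X + z(9))) + g = (27269 + 41) - 4*√14026 = 27310 - 4*√14026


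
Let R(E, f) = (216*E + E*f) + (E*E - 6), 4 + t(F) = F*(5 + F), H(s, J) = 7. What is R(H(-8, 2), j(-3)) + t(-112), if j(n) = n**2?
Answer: 13598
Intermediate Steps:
t(F) = -4 + F*(5 + F)
R(E, f) = -6 + E**2 + 216*E + E*f (R(E, f) = (216*E + E*f) + (E**2 - 6) = (216*E + E*f) + (-6 + E**2) = -6 + E**2 + 216*E + E*f)
R(H(-8, 2), j(-3)) + t(-112) = (-6 + 7**2 + 216*7 + 7*(-3)**2) + (-4 + (-112)**2 + 5*(-112)) = (-6 + 49 + 1512 + 7*9) + (-4 + 12544 - 560) = (-6 + 49 + 1512 + 63) + 11980 = 1618 + 11980 = 13598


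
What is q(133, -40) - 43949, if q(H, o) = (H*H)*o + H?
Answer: -751376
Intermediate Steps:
q(H, o) = H + o*H**2 (q(H, o) = H**2*o + H = o*H**2 + H = H + o*H**2)
q(133, -40) - 43949 = 133*(1 + 133*(-40)) - 43949 = 133*(1 - 5320) - 43949 = 133*(-5319) - 43949 = -707427 - 43949 = -751376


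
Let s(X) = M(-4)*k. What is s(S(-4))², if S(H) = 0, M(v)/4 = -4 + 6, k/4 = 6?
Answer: 36864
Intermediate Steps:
k = 24 (k = 4*6 = 24)
M(v) = 8 (M(v) = 4*(-4 + 6) = 4*2 = 8)
s(X) = 192 (s(X) = 8*24 = 192)
s(S(-4))² = 192² = 36864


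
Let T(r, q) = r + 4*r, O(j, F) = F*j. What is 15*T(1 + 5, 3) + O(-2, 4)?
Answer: 442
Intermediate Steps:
T(r, q) = 5*r
15*T(1 + 5, 3) + O(-2, 4) = 15*(5*(1 + 5)) + 4*(-2) = 15*(5*6) - 8 = 15*30 - 8 = 450 - 8 = 442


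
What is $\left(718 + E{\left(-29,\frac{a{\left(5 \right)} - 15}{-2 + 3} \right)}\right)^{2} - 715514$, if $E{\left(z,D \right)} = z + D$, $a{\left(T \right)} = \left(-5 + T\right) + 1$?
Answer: $-259889$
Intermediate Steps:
$a{\left(T \right)} = -4 + T$
$E{\left(z,D \right)} = D + z$
$\left(718 + E{\left(-29,\frac{a{\left(5 \right)} - 15}{-2 + 3} \right)}\right)^{2} - 715514 = \left(718 - \left(29 - \frac{\left(-4 + 5\right) - 15}{-2 + 3}\right)\right)^{2} - 715514 = \left(718 - \left(29 - \frac{1 - 15}{1}\right)\right)^{2} - 715514 = \left(718 - 43\right)^{2} - 715514 = 675^{2} - 715514 = 455625 - 715514 = -259889$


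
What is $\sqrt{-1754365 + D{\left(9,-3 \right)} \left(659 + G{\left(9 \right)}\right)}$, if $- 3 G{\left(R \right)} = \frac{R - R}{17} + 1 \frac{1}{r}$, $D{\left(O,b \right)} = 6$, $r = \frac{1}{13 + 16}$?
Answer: $i \sqrt{1750469} \approx 1323.1 i$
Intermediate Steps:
$r = \frac{1}{29} \approx 0.034483$
$G{\left(R \right)} = - \frac{29}{3}$ ($G{\left(R \right)} = - \frac{\frac{R - R}{17} + 1 \frac{1}{\frac{1}{29}}}{3} = - \frac{0 \cdot \frac{1}{17} + 1 \cdot 29}{3} = - \frac{0 + 29}{3} = \left(- \frac{1}{3}\right) 29 = - \frac{29}{3}$)
$\sqrt{-1754365 + D{\left(9,-3 \right)} \left(659 + G{\left(9 \right)}\right)} = \sqrt{-1754365 + 6 \left(659 - \frac{29}{3}\right)} = \sqrt{-1754365 + 6 \cdot \frac{1948}{3}} = \sqrt{-1754365 + 3896} = \sqrt{-1750469} = i \sqrt{1750469}$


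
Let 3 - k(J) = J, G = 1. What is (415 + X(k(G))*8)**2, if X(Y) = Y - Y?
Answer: 172225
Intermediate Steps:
k(J) = 3 - J
X(Y) = 0
(415 + X(k(G))*8)**2 = (415 + 0*8)**2 = (415 + 0)**2 = 415**2 = 172225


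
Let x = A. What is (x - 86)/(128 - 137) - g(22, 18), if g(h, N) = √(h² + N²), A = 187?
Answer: -101/9 - 2*√202 ≈ -39.648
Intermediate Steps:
x = 187
g(h, N) = √(N² + h²)
(x - 86)/(128 - 137) - g(22, 18) = (187 - 86)/(128 - 137) - √(18² + 22²) = 101/(-9) - √(324 + 484) = 101*(-⅑) - √808 = -101/9 - 2*√202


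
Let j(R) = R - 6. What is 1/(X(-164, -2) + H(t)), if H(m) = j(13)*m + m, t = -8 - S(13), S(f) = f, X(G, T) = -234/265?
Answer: -265/44754 ≈ -0.0059213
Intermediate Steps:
X(G, T) = -234/265 (X(G, T) = -234*1/265 = -234/265)
j(R) = -6 + R
t = -21 (t = -8 - 1*13 = -8 - 13 = -21)
H(m) = 8*m (H(m) = (-6 + 13)*m + m = 7*m + m = 8*m)
1/(X(-164, -2) + H(t)) = 1/(-234/265 + 8*(-21)) = 1/(-234/265 - 168) = 1/(-44754/265) = -265/44754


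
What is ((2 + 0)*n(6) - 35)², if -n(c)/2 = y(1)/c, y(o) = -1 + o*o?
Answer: 1225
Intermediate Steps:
y(o) = -1 + o²
n(c) = 0 (n(c) = -2*(-1 + 1²)/c = -2*(-1 + 1)/c = -0/c = -2*0 = 0)
((2 + 0)*n(6) - 35)² = ((2 + 0)*0 - 35)² = (2*0 - 35)² = (0 - 35)² = (-35)² = 1225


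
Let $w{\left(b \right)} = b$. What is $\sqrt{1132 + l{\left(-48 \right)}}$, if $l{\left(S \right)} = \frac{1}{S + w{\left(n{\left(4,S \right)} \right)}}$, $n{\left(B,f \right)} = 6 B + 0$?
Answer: $\frac{\sqrt{163002}}{12} \approx 33.645$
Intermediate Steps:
$n{\left(B,f \right)} = 6 B$
$l{\left(S \right)} = \frac{1}{24 + S}$ ($l{\left(S \right)} = \frac{1}{S + 6 \cdot 4} = \frac{1}{S + 24} = \frac{1}{24 + S}$)
$\sqrt{1132 + l{\left(-48 \right)}} = \sqrt{1132 + \frac{1}{24 - 48}} = \sqrt{1132 + \frac{1}{-24}} = \sqrt{1132 - \frac{1}{24}} = \sqrt{\frac{27167}{24}} = \frac{\sqrt{163002}}{12}$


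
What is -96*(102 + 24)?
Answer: -12096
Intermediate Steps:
-96*(102 + 24) = -96*126 = -12096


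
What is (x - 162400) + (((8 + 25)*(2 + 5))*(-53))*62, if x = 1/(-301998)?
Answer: -278280889069/301998 ≈ -9.2147e+5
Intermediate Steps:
x = -1/301998 ≈ -3.3113e-6
(x - 162400) + (((8 + 25)*(2 + 5))*(-53))*62 = (-1/301998 - 162400) + (((8 + 25)*(2 + 5))*(-53))*62 = -49044475201/301998 + ((33*7)*(-53))*62 = -49044475201/301998 + (231*(-53))*62 = -49044475201/301998 - 12243*62 = -49044475201/301998 - 759066 = -278280889069/301998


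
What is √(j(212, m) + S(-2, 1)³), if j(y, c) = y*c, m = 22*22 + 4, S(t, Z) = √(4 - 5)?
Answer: √(103456 - I) ≈ 321.65 - 0.002*I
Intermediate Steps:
S(t, Z) = I (S(t, Z) = √(-1) = I)
m = 488 (m = 484 + 4 = 488)
j(y, c) = c*y
√(j(212, m) + S(-2, 1)³) = √(488*212 + I³) = √(103456 - I)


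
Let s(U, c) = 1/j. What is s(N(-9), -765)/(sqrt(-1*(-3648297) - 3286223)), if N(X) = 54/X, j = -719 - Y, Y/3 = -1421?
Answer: sqrt(362074)/1283190256 ≈ 4.6893e-7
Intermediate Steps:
Y = -4263 (Y = 3*(-1421) = -4263)
j = 3544 (j = -719 - 1*(-4263) = -719 + 4263 = 3544)
s(U, c) = 1/3544
s(N(-9), -765)/(sqrt(-1*(-3648297) - 3286223)) = 1/(3544*(sqrt(-1*(-3648297) - 3286223))) = 1/(3544*(sqrt(3648297 - 3286223))) = 1/(3544*(sqrt(362074))) = (sqrt(362074)/362074)/3544 = sqrt(362074)/1283190256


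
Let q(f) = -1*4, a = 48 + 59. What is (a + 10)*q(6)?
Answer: -468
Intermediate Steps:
a = 107
q(f) = -4
(a + 10)*q(6) = (107 + 10)*(-4) = 117*(-4) = -468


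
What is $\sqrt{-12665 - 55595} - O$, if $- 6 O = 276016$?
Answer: $\frac{138008}{3} + 2 i \sqrt{17065} \approx 46003.0 + 261.27 i$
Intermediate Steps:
$O = - \frac{138008}{3}$ ($O = \left(- \frac{1}{6}\right) 276016 = - \frac{138008}{3} \approx -46003.0$)
$\sqrt{-12665 - 55595} - O = \sqrt{-12665 - 55595} - - \frac{138008}{3} = \sqrt{-68260} + \frac{138008}{3} = 2 i \sqrt{17065} + \frac{138008}{3} = \frac{138008}{3} + 2 i \sqrt{17065}$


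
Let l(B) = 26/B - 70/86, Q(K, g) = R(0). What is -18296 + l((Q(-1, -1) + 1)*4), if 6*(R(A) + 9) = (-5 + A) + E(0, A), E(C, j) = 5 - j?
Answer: -12588767/688 ≈ -18298.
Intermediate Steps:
R(A) = -9 (R(A) = -9 + ((-5 + A) + (5 - A))/6 = -9 + (⅙)*0 = -9 + 0 = -9)
Q(K, g) = -9
l(B) = -35/43 + 26/B (l(B) = 26/B - 70*1/86 = 26/B - 35/43 = -35/43 + 26/B)
-18296 + l((Q(-1, -1) + 1)*4) = -18296 + (-35/43 + 26/(((-9 + 1)*4))) = -18296 + (-35/43 + 26/((-8*4))) = -18296 + (-35/43 + 26/(-32)) = -18296 + (-35/43 + 26*(-1/32)) = -18296 + (-35/43 - 13/16) = -18296 - 1119/688 = -12588767/688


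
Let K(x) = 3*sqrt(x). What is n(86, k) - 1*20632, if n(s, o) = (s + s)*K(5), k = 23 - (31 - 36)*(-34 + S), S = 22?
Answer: -20632 + 516*sqrt(5) ≈ -19478.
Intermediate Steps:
k = -37 (k = 23 - (31 - 36)*(-34 + 22) = 23 - (-5)*(-12) = 23 - 1*60 = 23 - 60 = -37)
n(s, o) = 6*s*sqrt(5) (n(s, o) = (s + s)*(3*sqrt(5)) = (2*s)*(3*sqrt(5)) = 6*s*sqrt(5))
n(86, k) - 1*20632 = 6*86*sqrt(5) - 1*20632 = 516*sqrt(5) - 20632 = -20632 + 516*sqrt(5)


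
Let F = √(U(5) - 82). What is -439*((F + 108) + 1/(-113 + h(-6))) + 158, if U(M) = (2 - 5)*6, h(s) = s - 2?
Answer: -5717295/121 - 4390*I ≈ -47250.0 - 4390.0*I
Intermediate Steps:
h(s) = -2 + s
U(M) = -18 (U(M) = -3*6 = -18)
F = 10*I (F = √(-18 - 82) = √(-100) = 10*I ≈ 10.0*I)
-439*((F + 108) + 1/(-113 + h(-6))) + 158 = -439*((10*I + 108) + 1/(-113 + (-2 - 6))) + 158 = -439*((108 + 10*I) + 1/(-113 - 8)) + 158 = -439*((108 + 10*I) + 1/(-121)) + 158 = -439*((108 + 10*I) - 1/121) + 158 = -439*(13067/121 + 10*I) + 158 = (-5736413/121 - 4390*I) + 158 = -5717295/121 - 4390*I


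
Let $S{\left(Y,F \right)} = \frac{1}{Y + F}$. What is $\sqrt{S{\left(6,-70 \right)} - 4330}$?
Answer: $\frac{i \sqrt{277121}}{8} \approx 65.803 i$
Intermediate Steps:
$S{\left(Y,F \right)} = \frac{1}{F + Y}$
$\sqrt{S{\left(6,-70 \right)} - 4330} = \sqrt{\frac{1}{-70 + 6} - 4330} = \sqrt{\frac{1}{-64} - 4330} = \sqrt{- \frac{1}{64} - 4330} = \sqrt{- \frac{277121}{64}} = \frac{i \sqrt{277121}}{8}$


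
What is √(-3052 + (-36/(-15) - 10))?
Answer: I*√76490/5 ≈ 55.314*I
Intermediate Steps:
√(-3052 + (-36/(-15) - 10)) = √(-3052 + (-36*(-1)/15 - 10)) = √(-3052 + (-2*(-6/5) - 10)) = √(-3052 + (12/5 - 10)) = √(-3052 - 38/5) = √(-15298/5) = I*√76490/5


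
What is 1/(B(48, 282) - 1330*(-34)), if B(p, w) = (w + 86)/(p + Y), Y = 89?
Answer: 137/6195508 ≈ 2.2113e-5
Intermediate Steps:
B(p, w) = (86 + w)/(89 + p) (B(p, w) = (w + 86)/(p + 89) = (86 + w)/(89 + p))
1/(B(48, 282) - 1330*(-34)) = 1/((86 + 282)/(89 + 48) - 1330*(-34)) = 1/(368/137 + 45220) = 1/(6195508/137) = 137/6195508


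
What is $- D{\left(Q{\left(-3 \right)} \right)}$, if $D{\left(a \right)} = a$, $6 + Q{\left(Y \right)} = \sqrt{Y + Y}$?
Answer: $6 - i \sqrt{6} \approx 6.0 - 2.4495 i$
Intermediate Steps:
$Q{\left(Y \right)} = -6 + \sqrt{2} \sqrt{Y}$ ($Q{\left(Y \right)} = -6 + \sqrt{Y + Y} = -6 + \sqrt{2 Y} = -6 + \sqrt{2} \sqrt{Y}$)
$- D{\left(Q{\left(-3 \right)} \right)} = - (-6 + \sqrt{2} \sqrt{-3}) = - (-6 + \sqrt{2} i \sqrt{3}) = - (-6 + i \sqrt{6}) = 6 - i \sqrt{6}$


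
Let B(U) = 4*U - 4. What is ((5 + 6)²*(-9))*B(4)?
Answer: -13068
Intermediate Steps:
B(U) = -4 + 4*U
((5 + 6)²*(-9))*B(4) = ((5 + 6)²*(-9))*(-4 + 4*4) = (11²*(-9))*(-4 + 16) = (121*(-9))*12 = -1089*12 = -13068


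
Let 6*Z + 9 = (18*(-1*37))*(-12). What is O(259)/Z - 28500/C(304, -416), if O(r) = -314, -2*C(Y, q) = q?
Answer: -18992281/138372 ≈ -137.26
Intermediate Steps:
Z = 2661/2 (Z = -3/2 + ((18*(-1*37))*(-12))/6 = -3/2 + ((18*(-37))*(-12))/6 = -3/2 + (-666*(-12))/6 = -3/2 + (1/6)*7992 = -3/2 + 1332 = 2661/2 ≈ 1330.5)
C(Y, q) = -q/2
O(259)/Z - 28500/C(304, -416) = -314/2661/2 - 28500/((-1/2*(-416))) = -314*2/2661 - 28500/208 = -628/2661 - 28500*1/208 = -628/2661 - 7125/52 = -18992281/138372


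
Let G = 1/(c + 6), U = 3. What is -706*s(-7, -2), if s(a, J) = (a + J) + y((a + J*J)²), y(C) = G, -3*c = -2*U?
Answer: 25063/4 ≈ 6265.8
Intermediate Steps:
c = 2 (c = -(-2)*3/3 = -⅓*(-6) = 2)
G = ⅛ (G = 1/(2 + 6) = 1/8 = ⅛ ≈ 0.12500)
y(C) = ⅛
s(a, J) = ⅛ + J + a (s(a, J) = (a + J) + ⅛ = (J + a) + ⅛ = ⅛ + J + a)
-706*s(-7, -2) = -706*(⅛ - 2 - 7) = -706*(-71/8) = 25063/4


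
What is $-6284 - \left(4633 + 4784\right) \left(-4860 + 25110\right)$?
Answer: $-190700534$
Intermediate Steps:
$-6284 - \left(4633 + 4784\right) \left(-4860 + 25110\right) = -6284 - 9417 \cdot 20250 = -6284 - 190694250 = -190700534$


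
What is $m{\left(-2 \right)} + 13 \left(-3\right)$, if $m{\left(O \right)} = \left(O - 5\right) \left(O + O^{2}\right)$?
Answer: $-53$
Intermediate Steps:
$m{\left(O \right)} = \left(-5 + O\right) \left(O + O^{2}\right)$
$m{\left(-2 \right)} + 13 \left(-3\right) = - 2 \left(-5 + \left(-2\right)^{2} - -8\right) + 13 \left(-3\right) = - 2 \left(-5 + 4 + 8\right) - 39 = \left(-2\right) 7 - 39 = -14 - 39 = -53$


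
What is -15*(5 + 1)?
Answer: -90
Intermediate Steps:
-15*(5 + 1) = -15*6 = -1*90 = -90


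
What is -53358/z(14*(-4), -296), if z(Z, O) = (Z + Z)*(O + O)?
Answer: -26679/33152 ≈ -0.80475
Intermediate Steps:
z(Z, O) = 4*O*Z (z(Z, O) = (2*Z)*(2*O) = 4*O*Z)
-53358/z(14*(-4), -296) = -53358/(4*(-296)*(14*(-4))) = -53358/(4*(-296)*(-56)) = -53358/66304 = -53358*1/66304 = -26679/33152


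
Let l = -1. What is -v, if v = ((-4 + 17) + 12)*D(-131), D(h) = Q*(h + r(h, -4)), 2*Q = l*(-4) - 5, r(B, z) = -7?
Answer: -1725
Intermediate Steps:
Q = -1/2 (Q = (-1*(-4) - 5)/2 = (4 - 5)/2 = (1/2)*(-1) = -1/2 ≈ -0.50000)
D(h) = 7/2 - h/2 (D(h) = -(h - 7)/2 = -(-7 + h)/2 = 7/2 - h/2)
v = 1725 (v = ((-4 + 17) + 12)*(7/2 - 1/2*(-131)) = (13 + 12)*(7/2 + 131/2) = 25*69 = 1725)
-v = -1*1725 = -1725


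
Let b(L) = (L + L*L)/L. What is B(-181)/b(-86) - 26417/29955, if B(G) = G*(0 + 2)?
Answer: 1719653/509235 ≈ 3.3769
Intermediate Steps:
B(G) = 2*G (B(G) = G*2 = 2*G)
b(L) = (L + L**2)/L
B(-181)/b(-86) - 26417/29955 = (2*(-181))/(1 - 86) - 26417/29955 = -362/(-85) - 26417*1/29955 = -362*(-1/85) - 26417/29955 = 362/85 - 26417/29955 = 1719653/509235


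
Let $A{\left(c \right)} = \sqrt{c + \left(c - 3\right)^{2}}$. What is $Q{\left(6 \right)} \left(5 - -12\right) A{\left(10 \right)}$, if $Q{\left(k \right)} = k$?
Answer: $102 \sqrt{59} \approx 783.48$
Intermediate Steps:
$A{\left(c \right)} = \sqrt{c + \left(-3 + c\right)^{2}}$
$Q{\left(6 \right)} \left(5 - -12\right) A{\left(10 \right)} = 6 \left(5 - -12\right) \sqrt{10 + \left(-3 + 10\right)^{2}} = 6 \left(5 + 12\right) \sqrt{10 + 7^{2}} = 6 \cdot 17 \sqrt{10 + 49} = 102 \sqrt{59}$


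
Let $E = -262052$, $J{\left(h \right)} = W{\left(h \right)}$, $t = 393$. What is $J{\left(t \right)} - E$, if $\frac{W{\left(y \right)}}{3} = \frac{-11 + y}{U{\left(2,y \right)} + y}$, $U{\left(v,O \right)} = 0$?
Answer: $\frac{34329194}{131} \approx 2.6206 \cdot 10^{5}$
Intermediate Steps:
$W{\left(y \right)} = \frac{3 \left(-11 + y\right)}{y}$ ($W{\left(y \right)} = 3 \frac{-11 + y}{0 + y} = 3 \frac{-11 + y}{y} = \frac{3 \left(-11 + y\right)}{y}$)
$J{\left(h \right)} = 3 - \frac{33}{h}$
$J{\left(t \right)} - E = \left(3 - \frac{33}{393}\right) - -262052 = \left(3 - \frac{11}{131}\right) + 262052 = \frac{382}{131} + 262052 = \frac{34329194}{131}$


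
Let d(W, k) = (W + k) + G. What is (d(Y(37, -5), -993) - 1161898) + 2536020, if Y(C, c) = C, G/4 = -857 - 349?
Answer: 1368342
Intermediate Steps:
G = -4824 (G = 4*(-857 - 349) = 4*(-1206) = -4824)
d(W, k) = -4824 + W + k (d(W, k) = (W + k) - 4824 = -4824 + W + k)
(d(Y(37, -5), -993) - 1161898) + 2536020 = ((-4824 + 37 - 993) - 1161898) + 2536020 = (-5780 - 1161898) + 2536020 = -1167678 + 2536020 = 1368342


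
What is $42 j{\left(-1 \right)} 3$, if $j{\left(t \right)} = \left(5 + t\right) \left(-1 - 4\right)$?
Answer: $-2520$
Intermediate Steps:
$j{\left(t \right)} = -25 - 5 t$ ($j{\left(t \right)} = \left(5 + t\right) \left(-5\right) = -25 - 5 t$)
$42 j{\left(-1 \right)} 3 = 42 \left(-25 - -5\right) 3 = 42 \left(-25 + 5\right) 3 = 42 \left(-20\right) 3 = \left(-840\right) 3 = -2520$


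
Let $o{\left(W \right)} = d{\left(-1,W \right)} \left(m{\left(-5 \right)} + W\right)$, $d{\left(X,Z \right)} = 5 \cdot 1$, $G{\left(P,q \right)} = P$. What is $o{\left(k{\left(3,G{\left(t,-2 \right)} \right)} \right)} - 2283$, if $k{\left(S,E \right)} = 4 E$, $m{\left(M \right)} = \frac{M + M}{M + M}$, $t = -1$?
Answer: $-2298$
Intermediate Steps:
$d{\left(X,Z \right)} = 5$
$m{\left(M \right)} = 1$ ($m{\left(M \right)} = \frac{2 M}{2 M} = 2 M \frac{1}{2 M} = 1$)
$o{\left(W \right)} = 5 + 5 W$ ($o{\left(W \right)} = 5 \left(1 + W\right) = 5 + 5 W$)
$o{\left(k{\left(3,G{\left(t,-2 \right)} \right)} \right)} - 2283 = \left(5 + 5 \cdot 4 \left(-1\right)\right) - 2283 = \left(5 + 5 \left(-4\right)\right) - 2283 = \left(5 - 20\right) - 2283 = -15 - 2283 = -2298$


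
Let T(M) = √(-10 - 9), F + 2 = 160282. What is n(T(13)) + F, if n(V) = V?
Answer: 160280 + I*√19 ≈ 1.6028e+5 + 4.3589*I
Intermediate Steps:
F = 160280 (F = -2 + 160282 = 160280)
T(M) = I*√19 (T(M) = √(-19) = I*√19)
n(T(13)) + F = I*√19 + 160280 = 160280 + I*√19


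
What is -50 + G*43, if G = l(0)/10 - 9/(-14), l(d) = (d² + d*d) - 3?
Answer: -1234/35 ≈ -35.257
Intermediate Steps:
l(d) = -3 + 2*d² (l(d) = (d² + d²) - 3 = 2*d² - 3 = -3 + 2*d²)
G = 12/35 (G = (-3 + 2*0²)/10 - 9/(-14) = (-3 + 2*0)*(⅒) - 9*(-1/14) = (-3 + 0)*(⅒) + 9/14 = -3*⅒ + 9/14 = -3/10 + 9/14 = 12/35 ≈ 0.34286)
-50 + G*43 = -50 + (12/35)*43 = -50 + 516/35 = -1234/35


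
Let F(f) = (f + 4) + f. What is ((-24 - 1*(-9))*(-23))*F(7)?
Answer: 6210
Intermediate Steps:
F(f) = 4 + 2*f (F(f) = (4 + f) + f = 4 + 2*f)
((-24 - 1*(-9))*(-23))*F(7) = ((-24 - 1*(-9))*(-23))*(4 + 2*7) = ((-24 + 9)*(-23))*(4 + 14) = -15*(-23)*18 = 345*18 = 6210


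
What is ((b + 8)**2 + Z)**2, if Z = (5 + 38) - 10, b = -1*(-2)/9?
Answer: 66406201/6561 ≈ 10121.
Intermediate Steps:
b = 2/9 (b = 2*(1/9) = 2/9 ≈ 0.22222)
Z = 33 (Z = 43 - 10 = 33)
((b + 8)**2 + Z)**2 = ((2/9 + 8)**2 + 33)**2 = ((74/9)**2 + 33)**2 = (5476/81 + 33)**2 = (8149/81)**2 = 66406201/6561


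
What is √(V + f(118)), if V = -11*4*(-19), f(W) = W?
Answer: 3*√106 ≈ 30.887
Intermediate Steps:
V = 836 (V = -44*(-19) = 836)
√(V + f(118)) = √(836 + 118) = √954 = 3*√106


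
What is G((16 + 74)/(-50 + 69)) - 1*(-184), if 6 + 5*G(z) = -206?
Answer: 708/5 ≈ 141.60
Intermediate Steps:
G(z) = -212/5 (G(z) = -6/5 + (1/5)*(-206) = -6/5 - 206/5 = -212/5)
G((16 + 74)/(-50 + 69)) - 1*(-184) = -212/5 - 1*(-184) = -212/5 + 184 = 708/5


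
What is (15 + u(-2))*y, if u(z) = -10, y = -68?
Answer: -340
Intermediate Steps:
(15 + u(-2))*y = (15 - 10)*(-68) = 5*(-68) = -340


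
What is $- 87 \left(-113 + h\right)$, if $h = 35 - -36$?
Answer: $3654$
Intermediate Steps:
$h = 71$ ($h = 35 + 36 = 71$)
$- 87 \left(-113 + h\right) = - 87 \left(-113 + 71\right) = \left(-87\right) \left(-42\right) = 3654$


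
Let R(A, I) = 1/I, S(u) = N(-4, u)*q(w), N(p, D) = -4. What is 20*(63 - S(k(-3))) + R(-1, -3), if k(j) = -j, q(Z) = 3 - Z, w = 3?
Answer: 3779/3 ≈ 1259.7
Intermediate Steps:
S(u) = 0 (S(u) = -4*(3 - 1*3) = -4*(3 - 3) = -4*0 = 0)
20*(63 - S(k(-3))) + R(-1, -3) = 20*(63 - 1*0) + 1/(-3) = 20*(63 + 0) - 1/3 = 20*63 - 1/3 = 1260 - 1/3 = 3779/3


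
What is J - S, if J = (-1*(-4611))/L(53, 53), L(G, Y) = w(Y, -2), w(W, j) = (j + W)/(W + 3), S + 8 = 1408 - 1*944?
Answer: 78320/17 ≈ 4607.1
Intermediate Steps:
S = 456 (S = -8 + (1408 - 1*944) = -8 + (1408 - 944) = -8 + 464 = 456)
w(W, j) = (W + j)/(3 + W)
L(G, Y) = (-2 + Y)/(3 + Y) (L(G, Y) = (Y - 2)/(3 + Y) = (-2 + Y)/(3 + Y))
J = 86072/17 (J = (-1*(-4611))/(((-2 + 53)/(3 + 53))) = 4611/((51/56)) = 4611/(((1/56)*51)) = 4611/(51/56) = 4611*(56/51) = 86072/17 ≈ 5063.1)
J - S = 86072/17 - 1*456 = 86072/17 - 456 = 78320/17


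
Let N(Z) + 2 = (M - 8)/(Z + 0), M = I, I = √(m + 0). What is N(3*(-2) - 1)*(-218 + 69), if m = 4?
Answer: 1192/7 ≈ 170.29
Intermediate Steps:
I = 2 (I = √(4 + 0) = √4 = 2)
M = 2
N(Z) = -2 - 6/Z (N(Z) = -2 + (2 - 8)/(Z + 0) = -2 - 6/Z)
N(3*(-2) - 1)*(-218 + 69) = (-2 - 6/(3*(-2) - 1))*(-218 + 69) = (-2 - 6/(-6 - 1))*(-149) = (-2 - 6/(-7))*(-149) = (-2 - 6*(-⅐))*(-149) = (-2 + 6/7)*(-149) = -8/7*(-149) = 1192/7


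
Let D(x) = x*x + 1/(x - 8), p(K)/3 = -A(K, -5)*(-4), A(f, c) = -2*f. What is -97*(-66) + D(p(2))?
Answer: 487535/56 ≈ 8706.0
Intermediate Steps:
p(K) = -24*K (p(K) = 3*(-(-2)*K*(-4)) = 3*((2*K)*(-4)) = 3*(-8*K) = -24*K)
D(x) = x² + 1/(-8 + x)
-97*(-66) + D(p(2)) = -97*(-66) + (1 + (-24*2)³ - 8*(-24*2)²)/(-8 - 24*2) = 6402 + (1 + (-48)³ - 8*(-48)²)/(-8 - 48) = 6402 + (1 - 110592 - 8*2304)/(-56) = 6402 - (1 - 110592 - 18432)/56 = 6402 - 1/56*(-129023) = 6402 + 129023/56 = 487535/56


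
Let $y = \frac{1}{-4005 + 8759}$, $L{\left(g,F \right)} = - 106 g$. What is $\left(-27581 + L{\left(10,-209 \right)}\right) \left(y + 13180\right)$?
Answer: $- \frac{1794579787161}{4754} \approx -3.7749 \cdot 10^{8}$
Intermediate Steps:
$y = \frac{1}{4754} \approx 0.00021035$
$\left(-27581 + L{\left(10,-209 \right)}\right) \left(y + 13180\right) = \left(-27581 - 1060\right) \left(\frac{1}{4754} + 13180\right) = \left(-27581 - 1060\right) \frac{62657721}{4754} = \left(-28641\right) \frac{62657721}{4754} = - \frac{1794579787161}{4754}$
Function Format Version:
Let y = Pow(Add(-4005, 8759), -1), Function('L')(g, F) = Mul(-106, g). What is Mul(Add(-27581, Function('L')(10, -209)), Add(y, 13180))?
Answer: Rational(-1794579787161, 4754) ≈ -3.7749e+8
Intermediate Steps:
y = Rational(1, 4754) (y = Pow(4754, -1) = Rational(1, 4754) ≈ 0.00021035)
Mul(Add(-27581, Function('L')(10, -209)), Add(y, 13180)) = Mul(Add(-27581, Mul(-106, 10)), Add(Rational(1, 4754), 13180)) = Mul(Add(-27581, -1060), Rational(62657721, 4754)) = Mul(-28641, Rational(62657721, 4754)) = Rational(-1794579787161, 4754)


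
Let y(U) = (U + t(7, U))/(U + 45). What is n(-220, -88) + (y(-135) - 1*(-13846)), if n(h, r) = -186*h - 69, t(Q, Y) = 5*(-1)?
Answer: 492287/9 ≈ 54699.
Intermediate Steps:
t(Q, Y) = -5
y(U) = (-5 + U)/(45 + U) (y(U) = (U - 5)/(U + 45) = (-5 + U)/(45 + U))
n(h, r) = -69 - 186*h
n(-220, -88) + (y(-135) - 1*(-13846)) = (-69 - 186*(-220)) + ((-5 - 135)/(45 - 135) - 1*(-13846)) = (-69 + 40920) + (-140/(-90) + 13846) = 40851 + (-1/90*(-140) + 13846) = 40851 + (14/9 + 13846) = 40851 + 124628/9 = 492287/9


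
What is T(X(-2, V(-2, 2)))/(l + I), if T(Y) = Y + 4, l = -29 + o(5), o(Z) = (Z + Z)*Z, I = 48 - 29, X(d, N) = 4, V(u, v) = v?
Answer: ⅕ ≈ 0.20000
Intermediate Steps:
I = 19
o(Z) = 2*Z² (o(Z) = (2*Z)*Z = 2*Z²)
l = 21 (l = -29 + 2*5² = -29 + 2*25 = -29 + 50 = 21)
T(Y) = 4 + Y
T(X(-2, V(-2, 2)))/(l + I) = (4 + 4)/(21 + 19) = 8/40 = (1/40)*8 = ⅕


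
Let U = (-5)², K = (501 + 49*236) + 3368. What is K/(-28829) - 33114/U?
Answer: -955029331/720725 ≈ -1325.1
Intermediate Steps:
K = 15433 (K = (501 + 11564) + 3368 = 12065 + 3368 = 15433)
U = 25
K/(-28829) - 33114/U = 15433/(-28829) - 33114/25 = 15433*(-1/28829) - 33114*1/25 = -15433/28829 - 33114/25 = -955029331/720725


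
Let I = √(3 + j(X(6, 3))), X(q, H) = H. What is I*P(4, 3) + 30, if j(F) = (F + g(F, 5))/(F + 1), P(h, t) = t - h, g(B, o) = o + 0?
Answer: 30 - √5 ≈ 27.764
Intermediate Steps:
g(B, o) = o
j(F) = (5 + F)/(1 + F) (j(F) = (F + 5)/(F + 1) = (5 + F)/(1 + F))
I = √5 (I = √(3 + (5 + 3)/(1 + 3)) = √(3 + 8/4) = √(3 + (¼)*8) = √(3 + 2) = √5 ≈ 2.2361)
I*P(4, 3) + 30 = √5*(3 - 1*4) + 30 = √5*(3 - 4) + 30 = √5*(-1) + 30 = -√5 + 30 = 30 - √5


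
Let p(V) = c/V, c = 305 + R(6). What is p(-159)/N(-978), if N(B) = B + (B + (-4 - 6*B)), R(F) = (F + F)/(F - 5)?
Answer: -317/621372 ≈ -0.00051016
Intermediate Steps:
R(F) = 2*F/(-5 + F) (R(F) = (2*F)/(-5 + F) = 2*F/(-5 + F))
c = 317 (c = 305 + 2*6/(-5 + 6) = 305 + 2*6/1 = 305 + 2*6*1 = 305 + 12 = 317)
N(B) = -4 - 4*B (N(B) = B + (-4 - 5*B) = -4 - 4*B)
p(V) = 317/V
p(-159)/N(-978) = (317/(-159))/(-4 - 4*(-978)) = (317*(-1/159))/(-4 + 3912) = -317/159/3908 = -317/159*1/3908 = -317/621372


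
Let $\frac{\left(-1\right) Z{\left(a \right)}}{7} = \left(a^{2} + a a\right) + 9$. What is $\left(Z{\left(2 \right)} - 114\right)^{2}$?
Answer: $54289$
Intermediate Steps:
$Z{\left(a \right)} = -63 - 14 a^{2}$ ($Z{\left(a \right)} = - 7 \left(\left(a^{2} + a a\right) + 9\right) = - 7 \left(\left(a^{2} + a^{2}\right) + 9\right) = - 7 \left(2 a^{2} + 9\right) = - 7 \left(9 + 2 a^{2}\right) = -63 - 14 a^{2}$)
$\left(Z{\left(2 \right)} - 114\right)^{2} = \left(\left(-63 - 14 \cdot 2^{2}\right) - 114\right)^{2} = \left(\left(-63 - 56\right) - 114\right)^{2} = \left(-119 - 114\right)^{2} = \left(-233\right)^{2} = 54289$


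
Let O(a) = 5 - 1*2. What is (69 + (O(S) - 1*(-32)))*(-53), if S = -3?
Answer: -5512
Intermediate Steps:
O(a) = 3 (O(a) = 5 - 2 = 3)
(69 + (O(S) - 1*(-32)))*(-53) = (69 + (3 - 1*(-32)))*(-53) = (69 + (3 + 32))*(-53) = (69 + 35)*(-53) = 104*(-53) = -5512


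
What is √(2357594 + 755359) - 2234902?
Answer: -2234902 + 89*√393 ≈ -2.2331e+6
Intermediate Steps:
√(2357594 + 755359) - 2234902 = √3112953 - 2234902 = 89*√393 - 2234902 = -2234902 + 89*√393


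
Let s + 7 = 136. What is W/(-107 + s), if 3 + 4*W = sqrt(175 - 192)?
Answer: -3/88 + I*sqrt(17)/88 ≈ -0.034091 + 0.046853*I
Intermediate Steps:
s = 129 (s = -7 + 136 = 129)
W = -3/4 + I*sqrt(17)/4 (W = -3/4 + sqrt(175 - 192)/4 = -3/4 + sqrt(-17)/4 = -3/4 + (I*sqrt(17))/4 = -3/4 + I*sqrt(17)/4 ≈ -0.75 + 1.0308*I)
W/(-107 + s) = (-3/4 + I*sqrt(17)/4)/(-107 + 129) = (-3/4 + I*sqrt(17)/4)/22 = -3/88 + I*sqrt(17)/88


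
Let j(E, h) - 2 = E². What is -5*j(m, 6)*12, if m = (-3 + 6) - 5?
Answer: -360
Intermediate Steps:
m = -2 (m = 3 - 5 = -2)
j(E, h) = 2 + E²
-5*j(m, 6)*12 = -5*(2 + (-2)²)*12 = -5*(2 + 4)*12 = -5*6*12 = -30*12 = -360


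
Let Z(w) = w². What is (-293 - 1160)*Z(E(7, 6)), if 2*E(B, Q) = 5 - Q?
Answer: -1453/4 ≈ -363.25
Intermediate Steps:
E(B, Q) = 5/2 - Q/2 (E(B, Q) = (5 - Q)/2 = 5/2 - Q/2)
(-293 - 1160)*Z(E(7, 6)) = (-293 - 1160)*(5/2 - ½*6)² = -1453*(5/2 - 3)² = -1453*(-½)² = -1453*¼ = -1453/4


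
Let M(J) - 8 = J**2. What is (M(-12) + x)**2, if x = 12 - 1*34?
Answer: 16900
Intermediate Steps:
x = -22 (x = 12 - 34 = -22)
M(J) = 8 + J**2
(M(-12) + x)**2 = ((8 + (-12)**2) - 22)**2 = ((8 + 144) - 22)**2 = (152 - 22)**2 = 130**2 = 16900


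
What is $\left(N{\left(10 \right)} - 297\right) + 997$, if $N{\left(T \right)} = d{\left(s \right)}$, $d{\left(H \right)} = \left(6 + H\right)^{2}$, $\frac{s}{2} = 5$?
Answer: $956$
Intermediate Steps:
$s = 10$ ($s = 2 \cdot 5 = 10$)
$N{\left(T \right)} = 256$ ($N{\left(T \right)} = \left(6 + 10\right)^{2} = 16^{2} = 256$)
$\left(N{\left(10 \right)} - 297\right) + 997 = \left(256 - 297\right) + 997 = -41 + 997 = 956$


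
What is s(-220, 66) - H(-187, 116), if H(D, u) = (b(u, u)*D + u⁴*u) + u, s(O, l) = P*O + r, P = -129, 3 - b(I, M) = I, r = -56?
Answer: -21003409499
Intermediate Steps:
b(I, M) = 3 - I
s(O, l) = -56 - 129*O (s(O, l) = -129*O - 56 = -56 - 129*O)
H(D, u) = u + u⁵ + D*(3 - u) (H(D, u) = ((3 - u)*D + u⁴*u) + u = (D*(3 - u) + u⁵) + u = (u⁵ + D*(3 - u)) + u = u + u⁵ + D*(3 - u))
s(-220, 66) - H(-187, 116) = (-56 - 129*(-220)) - (116 + 116⁵ - 1*(-187)*(-3 + 116)) = (-56 + 28380) - (116 + 21003416576 - 1*(-187)*113) = 28324 - (116 + 21003416576 + 21131) = 28324 - 1*21003437823 = 28324 - 21003437823 = -21003409499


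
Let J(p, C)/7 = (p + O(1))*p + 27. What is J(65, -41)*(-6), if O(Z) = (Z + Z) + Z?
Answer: -186774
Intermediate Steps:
O(Z) = 3*Z (O(Z) = 2*Z + Z = 3*Z)
J(p, C) = 189 + 7*p*(3 + p) (J(p, C) = 7*((p + 3*1)*p + 27) = 7*((p + 3)*p + 27) = 7*((3 + p)*p + 27) = 7*(p*(3 + p) + 27) = 7*(27 + p*(3 + p)) = 189 + 7*p*(3 + p))
J(65, -41)*(-6) = (189 + 7*65² + 21*65)*(-6) = (189 + 7*4225 + 1365)*(-6) = (189 + 29575 + 1365)*(-6) = 31129*(-6) = -186774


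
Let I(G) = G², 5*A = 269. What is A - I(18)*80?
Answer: -129331/5 ≈ -25866.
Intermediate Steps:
A = 269/5 (A = (⅕)*269 = 269/5 ≈ 53.800)
A - I(18)*80 = 269/5 - 1*18²*80 = 269/5 - 1*324*80 = 269/5 - 324*80 = 269/5 - 25920 = -129331/5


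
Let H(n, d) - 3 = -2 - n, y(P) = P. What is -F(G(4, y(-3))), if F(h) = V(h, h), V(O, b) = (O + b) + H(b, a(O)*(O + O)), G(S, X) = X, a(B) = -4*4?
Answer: 2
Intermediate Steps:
a(B) = -16
H(n, d) = 1 - n (H(n, d) = 3 + (-2 - n) = 1 - n)
V(O, b) = 1 + O (V(O, b) = (O + b) + (1 - b) = 1 + O)
F(h) = 1 + h
-F(G(4, y(-3))) = -(1 - 3) = -1*(-2) = 2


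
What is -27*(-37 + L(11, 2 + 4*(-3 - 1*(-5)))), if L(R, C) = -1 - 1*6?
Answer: 1188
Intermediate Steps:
L(R, C) = -7 (L(R, C) = -1 - 6 = -7)
-27*(-37 + L(11, 2 + 4*(-3 - 1*(-5)))) = -27*(-37 - 7) = -27*(-44) = 1188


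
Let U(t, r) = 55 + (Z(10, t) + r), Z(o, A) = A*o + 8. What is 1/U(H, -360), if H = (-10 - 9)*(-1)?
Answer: -1/107 ≈ -0.0093458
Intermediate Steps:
Z(o, A) = 8 + A*o
H = 19 (H = -19*(-1) = 19)
U(t, r) = 63 + r + 10*t (U(t, r) = 55 + ((8 + t*10) + r) = 55 + ((8 + 10*t) + r) = 55 + (8 + r + 10*t) = 63 + r + 10*t)
1/U(H, -360) = 1/(63 - 360 + 10*19) = 1/(63 - 360 + 190) = 1/(-107) = -1/107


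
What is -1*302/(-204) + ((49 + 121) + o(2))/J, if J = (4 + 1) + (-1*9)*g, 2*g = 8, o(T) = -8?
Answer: -11843/3162 ≈ -3.7454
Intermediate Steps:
g = 4 (g = (½)*8 = 4)
J = -31 (J = (4 + 1) - 1*9*4 = 5 - 9*4 = 5 - 36 = -31)
-1*302/(-204) + ((49 + 121) + o(2))/J = -1*302/(-204) + ((49 + 121) - 8)/(-31) = -302*(-1/204) + (170 - 8)*(-1/31) = 151/102 + 162*(-1/31) = 151/102 - 162/31 = -11843/3162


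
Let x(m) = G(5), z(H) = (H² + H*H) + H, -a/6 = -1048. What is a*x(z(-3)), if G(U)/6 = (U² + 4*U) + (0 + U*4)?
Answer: 2452320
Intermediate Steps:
a = 6288 (a = -6*(-1048) = 6288)
z(H) = H + 2*H² (z(H) = (H² + H²) + H = 2*H² + H = H + 2*H²)
G(U) = 6*U² + 48*U (G(U) = 6*((U² + 4*U) + (0 + U*4)) = 6*((U² + 4*U) + (0 + 4*U)) = 6*((U² + 4*U) + 4*U) = 6*(U² + 8*U) = 6*U² + 48*U)
x(m) = 390 (x(m) = 6*5*(8 + 5) = 6*5*13 = 390)
a*x(z(-3)) = 6288*390 = 2452320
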